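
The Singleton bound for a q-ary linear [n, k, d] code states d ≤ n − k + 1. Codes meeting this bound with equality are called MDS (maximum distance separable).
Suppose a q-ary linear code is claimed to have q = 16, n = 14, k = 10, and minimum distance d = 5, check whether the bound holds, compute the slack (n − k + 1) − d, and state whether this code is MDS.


Singleton RHS = n − k + 1 = 5, slack = 0, bound satisfied, MDS.

Singleton bound: d ≤ n − k + 1.
Here n = 14, k = 10, so n − k + 1 = 5.
Given d = 5, check d ≤ 5: YES.
Slack = (n − k + 1) − d = 0.
The code is MDS (slack = 0).
Description: the claimed parameters are [14, 10, 5]_16; such a code would be MDS (meets Singleton bound).


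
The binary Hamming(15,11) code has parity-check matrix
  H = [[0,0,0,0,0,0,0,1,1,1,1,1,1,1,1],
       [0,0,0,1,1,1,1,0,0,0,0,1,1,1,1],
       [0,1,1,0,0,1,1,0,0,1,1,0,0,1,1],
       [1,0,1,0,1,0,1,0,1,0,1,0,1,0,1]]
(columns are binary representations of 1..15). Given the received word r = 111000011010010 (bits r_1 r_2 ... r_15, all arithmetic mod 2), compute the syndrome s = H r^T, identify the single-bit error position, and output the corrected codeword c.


s = (0, 1, 0, 0)^T, error position = 4, corrected codeword c = 111100011010010

Compute s = H r^T mod 2 one row at a time:
  s_1 = 1 + 1 + 0 + 1 + 0 + 0 + 1 + 0 = 4 ≡ 0 (mod 2).
  s_2 = 0 + 0 + 0 + 0 + 0 + 0 + 1 + 0 = 1 ≡ 1 (mod 2).
  s_3 = 1 + 1 + 0 + 0 + 0 + 1 + 1 + 0 = 4 ≡ 0 (mod 2).
  s_4 = 1 + 1 + 0 + 0 + 1 + 1 + 0 + 0 = 4 ≡ 0 (mod 2).
s = (0, 1, 0, 0)^T — this equals column 4 of H (binary 0100), so error is at position 4.
Correct: flip bit 4 of r = 111000011010010 to get c = 111100011010010.


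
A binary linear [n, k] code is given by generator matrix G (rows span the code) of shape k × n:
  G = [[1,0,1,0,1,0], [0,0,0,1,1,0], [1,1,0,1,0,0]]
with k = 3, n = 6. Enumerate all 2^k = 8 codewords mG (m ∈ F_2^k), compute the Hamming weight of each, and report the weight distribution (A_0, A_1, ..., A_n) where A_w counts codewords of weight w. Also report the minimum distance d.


Weight distribution: A_0 = 1, A_2 = 2, A_3 = 4, A_4 = 1. Minimum distance d = 2.

Enumerate all 2^3 = 8 messages m ∈ F_2^3.
For each, compute codeword c = mG in F_2^6, then tally its weight.
  m = 000 → c = 000000, weight = 0.
  m = 100 → c = 101010, weight = 3.
  m = 010 → c = 000110, weight = 2.
  m = 110 → c = 101100, weight = 3.
  m = 001 → c = 110100, weight = 3.
  m = 101 → c = 011110, weight = 4.
  m = 011 → c = 110010, weight = 3.
  m = 111 → c = 011000, weight = 2.
Tally weights:
  weight 0: 1 codewords.
  weight 2: 2 codewords.
  weight 3: 4 codewords.
  weight 4: 1 codewords.
Minimum distance d = smallest w > 0 with A_w > 0 = 2.
Sanity: Σ A_w = 8 = 2^3 = 8 ✓.


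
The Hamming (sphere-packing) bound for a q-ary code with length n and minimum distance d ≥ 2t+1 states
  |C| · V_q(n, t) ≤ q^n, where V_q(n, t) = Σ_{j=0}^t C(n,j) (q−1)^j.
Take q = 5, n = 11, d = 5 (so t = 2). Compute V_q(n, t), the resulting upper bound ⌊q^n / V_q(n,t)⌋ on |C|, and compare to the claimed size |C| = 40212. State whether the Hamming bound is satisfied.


V_q(n, t) = 925, q^n = 48828125, Hamming bound = 52787, |C| = 40212 ≤ bound (satisfied).

Step 1: Compute V_q(n, t) = Σ_{j=0}^2 C(n, j) (q−1)^j.
  j = 0: C(11,0)·(4)^0 = 1·1 = 1.
  j = 1: C(11,1)·(4)^1 = 11·4 = 44.
  j = 2: C(11,2)·(4)^2 = 55·16 = 880.
  V_q(n, t) = 1 + 44 + 880 = 925.
Step 2: q^n = 5^11 = 48828125.
Step 3: Hamming bound ⌊q^n / V_q(n,t)⌋ = ⌊48828125/925⌋ = 52787.
Step 4: Compare |C| = 40212 to 52787: satisfied.
The claimed |C| lies below the Hamming bound.


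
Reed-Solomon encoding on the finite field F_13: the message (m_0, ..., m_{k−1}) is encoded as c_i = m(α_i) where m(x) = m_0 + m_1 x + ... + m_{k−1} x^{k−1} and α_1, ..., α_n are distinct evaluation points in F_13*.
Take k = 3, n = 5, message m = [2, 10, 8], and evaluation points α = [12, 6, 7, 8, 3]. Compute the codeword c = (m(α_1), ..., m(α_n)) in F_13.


c = [0, 12, 9, 9, 0]

Message polynomial: m(x) = 2 + 10·x + 8·x^2 (mod 13).
For each evaluation point α_i, compute m(α_i) mod 13:
  α_1 = 12: Horner steps 8 → 2 → 0, so m(12) = 0.
  α_2 = 6: Horner steps 8 → 6 → 12, so m(6) = 12.
  α_3 = 7: Horner steps 8 → 1 → 9, so m(7) = 9.
  α_4 = 8: Horner steps 8 → 9 → 9, so m(8) = 9.
  α_5 = 3: Horner steps 8 → 8 → 0, so m(3) = 0.
Codeword c = [0, 12, 9, 9, 0] ∈ F_13^5.


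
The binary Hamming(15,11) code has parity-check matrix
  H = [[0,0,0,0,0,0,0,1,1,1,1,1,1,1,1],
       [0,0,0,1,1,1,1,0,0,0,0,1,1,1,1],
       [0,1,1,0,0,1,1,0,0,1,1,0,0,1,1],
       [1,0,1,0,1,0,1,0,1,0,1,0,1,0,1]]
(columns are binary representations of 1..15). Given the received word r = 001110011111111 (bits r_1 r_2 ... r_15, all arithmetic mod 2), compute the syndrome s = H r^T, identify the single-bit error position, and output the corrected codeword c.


s = (0, 0, 1, 0)^T, error position = 2, corrected codeword c = 011110011111111

Compute s = H r^T mod 2 one row at a time:
  s_1 = 1 + 1 + 1 + 1 + 1 + 1 + 1 + 1 = 8 ≡ 0 (mod 2).
  s_2 = 1 + 1 + 0 + 0 + 1 + 1 + 1 + 1 = 6 ≡ 0 (mod 2).
  s_3 = 0 + 1 + 0 + 0 + 1 + 1 + 1 + 1 = 5 ≡ 1 (mod 2).
  s_4 = 0 + 1 + 1 + 0 + 1 + 1 + 1 + 1 = 6 ≡ 0 (mod 2).
s = (0, 0, 1, 0)^T — this equals column 2 of H (binary 0010), so error is at position 2.
Correct: flip bit 2 of r = 001110011111111 to get c = 011110011111111.


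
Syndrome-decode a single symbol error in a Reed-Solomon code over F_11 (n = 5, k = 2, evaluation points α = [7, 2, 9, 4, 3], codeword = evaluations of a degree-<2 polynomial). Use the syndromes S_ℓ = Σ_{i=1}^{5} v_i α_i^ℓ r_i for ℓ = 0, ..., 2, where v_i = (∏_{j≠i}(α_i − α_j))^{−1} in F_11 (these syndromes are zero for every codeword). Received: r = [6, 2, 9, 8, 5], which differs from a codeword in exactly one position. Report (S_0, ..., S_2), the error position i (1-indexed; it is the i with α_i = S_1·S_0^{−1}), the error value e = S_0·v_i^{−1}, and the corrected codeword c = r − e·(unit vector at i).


S = (4, 3, 5), error at position 3, error magnitude e = 8, c = [6, 2, 1, 8, 5].

Step 1: column multipliers v_i = (∏_{j≠i}(α_i − α_j))^{−1} mod 11.
  i = 1 (α = 7): (7−2)(7−9)(7−4)(7−3) = 5·(−2)·3·4 = −120 ≡ 1, so v_1 = 1^{−1} = 1 (mod 11).
  i = 2 (α = 2): (2−7)(2−9)(2−4)(2−3) = (−5)·(−7)·(−2)·(−1) = 70 ≡ 4, so v_2 = 4^{−1} = 3 (mod 11).
  i = 3 (α = 9): (9−7)(9−2)(9−4)(9−3) = 2·7·5·6 = 420 ≡ 2, so v_3 = 2^{−1} = 6 (mod 11).
  i = 4 (α = 4): (4−7)(4−2)(4−9)(4−3) = (−3)·2·(−5)·1 = 30 ≡ 8, so v_4 = 8^{−1} = 7 (mod 11).
  i = 5 (α = 3): (3−7)(3−2)(3−9)(3−4) = (−4)·1·(−6)·(−1) = −24 ≡ 9, so v_5 = 9^{−1} = 5 (mod 11).
  v = [1, 3, 6, 7, 5].
Step 2: syndromes of r = [6, 2, 9, 8, 5] (all sums mod 11).
  S_0 = Σ v_i r_i = 1·6 + 3·2 + 6·9 + 7·8 + 5·5 = 147 ≡ 4.
  S_1 = Σ v_i α_i r_i = 1·7·6 + 3·2·2 + 6·9·9 + 7·4·8 + 5·3·5 = 839 ≡ 3.
  α_i^2 mod 11 = [5, 4, 4, 5, 9].
  S_2 = Σ v_i α_i^2 r_i = 1·5·6 + 3·4·2 + 6·4·9 + 7·5·8 + 5·9·5 = 775 ≡ 5.
  S = (4, 3, 5) ≠ 0, so r is not a codeword (an error is present).
Step 3: locate the error. For a single error e at position i, S_ℓ = v_i·e·α_i^ℓ, so α_err = S_1/S_0.
  S_0^{−1} = 4^{−1} = 3 (mod 11), so α_err = 3·3 = 9 ≡ 9 = α_3. Error position i = 3.
  Consistency check: S_2/S_1 = 5·4 = 20 ≡ 9 = α_err ✓ (single-error assumption holds).
Step 4: error magnitude e = S_0/v_3 = S_0·∏_{j≠3}(α_3 − α_j) = 4·2 = 8 ≡ 8 (mod 11).
Step 5: correct position 3: c_3 = r_3 − e = 9 − 8 ≡ 1 (mod 11). Hence c = [6, 2, 1, 8, 5].
  Check: interpolating c through the α_i gives m(x) = 7 + 3·x (degree < 2) with m(α_i) = c_i for every i, so c is indeed a codeword.


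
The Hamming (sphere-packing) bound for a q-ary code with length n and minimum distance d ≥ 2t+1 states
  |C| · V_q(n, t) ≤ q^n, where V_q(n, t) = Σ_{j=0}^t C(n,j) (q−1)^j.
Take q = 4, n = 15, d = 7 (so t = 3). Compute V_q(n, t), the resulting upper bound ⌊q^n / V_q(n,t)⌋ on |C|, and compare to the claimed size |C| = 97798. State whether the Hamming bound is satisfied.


V_q(n, t) = 13276, q^n = 1073741824, Hamming bound = 80878, |C| = 97798 > bound (violated).

Step 1: Compute V_q(n, t) = Σ_{j=0}^3 C(n, j) (q−1)^j.
  j = 0: C(15,0)·(3)^0 = 1·1 = 1.
  j = 1: C(15,1)·(3)^1 = 15·3 = 45.
  j = 2: C(15,2)·(3)^2 = 105·9 = 945.
  j = 3: C(15,3)·(3)^3 = 455·27 = 12285.
  V_q(n, t) = 1 + 45 + 945 + 12285 = 13276.
Step 2: q^n = 4^15 = 1073741824.
Step 3: Hamming bound ⌊q^n / V_q(n,t)⌋ = ⌊1073741824/13276⌋ = 80878.
Step 4: Compare |C| = 97798 to 80878: violated.
The claimed |C| lies above the Hamming bound, so no 4-ary code of length 15 with d ≥ 7 can have 97798 codewords.


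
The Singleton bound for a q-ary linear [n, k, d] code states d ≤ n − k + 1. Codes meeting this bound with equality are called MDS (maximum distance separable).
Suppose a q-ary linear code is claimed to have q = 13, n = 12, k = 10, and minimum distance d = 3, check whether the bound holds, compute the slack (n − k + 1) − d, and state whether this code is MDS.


Singleton RHS = n − k + 1 = 3, slack = 0, bound satisfied, MDS.

Singleton bound: d ≤ n − k + 1.
Here n = 12, k = 10, so n − k + 1 = 3.
Given d = 3, check d ≤ 3: YES.
Slack = (n − k + 1) − d = 0.
The code is MDS (slack = 0).
Description: the claimed parameters are [12, 10, 3]_13; such a code would be MDS (meets Singleton bound).


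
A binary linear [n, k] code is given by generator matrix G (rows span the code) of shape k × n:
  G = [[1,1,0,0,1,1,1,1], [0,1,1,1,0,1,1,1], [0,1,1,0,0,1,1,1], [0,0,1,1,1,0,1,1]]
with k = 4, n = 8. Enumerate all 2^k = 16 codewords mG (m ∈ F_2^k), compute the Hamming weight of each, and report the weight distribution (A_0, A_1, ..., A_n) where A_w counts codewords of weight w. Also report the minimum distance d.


Weight distribution: A_0 = 1, A_1 = 1, A_3 = 3, A_4 = 5, A_5 = 3, A_6 = 2, A_7 = 1. Minimum distance d = 1.

Enumerate all 2^4 = 16 messages m ∈ F_2^4.
For each, compute codeword c = mG in F_2^8, then tally its weight.
  m = 0000 → c = 00000000, weight = 0.
  m = 1000 → c = 11001111, weight = 6.
  m = 0100 → c = 01110111, weight = 6.
  m = 1100 → c = 10111000, weight = 4.
  m = 0010 → c = 01100111, weight = 5.
  m = 1010 → c = 10101000, weight = 3.
  m = 0110 → c = 00010000, weight = 1.
  m = 1110 → c = 11011111, weight = 7.
  m = 0001 → c = 00111011, weight = 5.
  m = 1001 → c = 11110100, weight = 5.
  m = 0101 → c = 01001100, weight = 3.
  m = 1101 → c = 10000011, weight = 3.
  m = 0011 → c = 01011100, weight = 4.
  m = 1011 → c = 10010011, weight = 4.
  m = 0111 → c = 00101011, weight = 4.
  m = 1111 → c = 11100100, weight = 4.
Tally weights:
  weight 0: 1 codewords.
  weight 1: 1 codewords.
  weight 3: 3 codewords.
  weight 4: 5 codewords.
  weight 5: 3 codewords.
  weight 6: 2 codewords.
  weight 7: 1 codewords.
Minimum distance d = smallest w > 0 with A_w > 0 = 1.
Sanity: Σ A_w = 16 = 2^4 = 16 ✓.


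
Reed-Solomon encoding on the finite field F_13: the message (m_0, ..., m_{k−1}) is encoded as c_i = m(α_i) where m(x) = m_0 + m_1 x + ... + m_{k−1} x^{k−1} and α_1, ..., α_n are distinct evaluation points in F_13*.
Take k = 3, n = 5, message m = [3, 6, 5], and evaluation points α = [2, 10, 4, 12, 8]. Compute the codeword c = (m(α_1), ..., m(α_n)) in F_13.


c = [9, 4, 3, 2, 7]

Message polynomial: m(x) = 3 + 6·x + 5·x^2 (mod 13).
For each evaluation point α_i, compute m(α_i) mod 13:
  α_1 = 2: Horner steps 5 → 3 → 9, so m(2) = 9.
  α_2 = 10: Horner steps 5 → 4 → 4, so m(10) = 4.
  α_3 = 4: Horner steps 5 → 0 → 3, so m(4) = 3.
  α_4 = 12: Horner steps 5 → 1 → 2, so m(12) = 2.
  α_5 = 8: Horner steps 5 → 7 → 7, so m(8) = 7.
Codeword c = [9, 4, 3, 2, 7] ∈ F_13^5.


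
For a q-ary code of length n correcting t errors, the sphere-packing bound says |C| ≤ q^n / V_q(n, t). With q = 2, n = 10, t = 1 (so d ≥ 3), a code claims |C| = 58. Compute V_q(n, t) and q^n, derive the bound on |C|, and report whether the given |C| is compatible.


V_q(n, t) = 11, q^n = 1024, Hamming bound = 93, |C| = 58 ≤ bound (satisfied).

Step 1: Compute V_q(n, t) = Σ_{j=0}^1 C(n, j) (q−1)^j.
  j = 0: C(10,0)·(1)^0 = 1·1 = 1.
  j = 1: C(10,1)·(1)^1 = 10·1 = 10.
  V_q(n, t) = 1 + 10 = 11.
Step 2: q^n = 2^10 = 1024.
Step 3: Hamming bound ⌊q^n / V_q(n,t)⌋ = ⌊1024/11⌋ = 93.
Step 4: Compare |C| = 58 to 93: satisfied.
The claimed |C| lies below the Hamming bound.


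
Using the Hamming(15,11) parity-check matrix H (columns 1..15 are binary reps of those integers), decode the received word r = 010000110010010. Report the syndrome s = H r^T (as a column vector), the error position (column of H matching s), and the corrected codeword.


s = (1, 0, 0, 0)^T, error position = 8, corrected codeword c = 010000100010010

Compute s = H r^T mod 2 one row at a time:
  s_1 = 1 + 0 + 0 + 1 + 0 + 0 + 1 + 0 = 3 ≡ 1 (mod 2).
  s_2 = 0 + 0 + 0 + 1 + 0 + 0 + 1 + 0 = 2 ≡ 0 (mod 2).
  s_3 = 1 + 0 + 0 + 1 + 0 + 1 + 1 + 0 = 4 ≡ 0 (mod 2).
  s_4 = 0 + 0 + 0 + 1 + 0 + 1 + 0 + 0 = 2 ≡ 0 (mod 2).
s = (1, 0, 0, 0)^T — this equals column 8 of H (binary 1000), so error is at position 8.
Correct: flip bit 8 of r = 010000110010010 to get c = 010000100010010.


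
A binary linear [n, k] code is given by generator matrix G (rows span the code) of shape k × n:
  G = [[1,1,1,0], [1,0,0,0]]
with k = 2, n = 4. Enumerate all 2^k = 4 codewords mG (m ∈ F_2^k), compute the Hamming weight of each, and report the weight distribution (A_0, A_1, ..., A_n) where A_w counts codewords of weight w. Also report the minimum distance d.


Weight distribution: A_0 = 1, A_1 = 1, A_2 = 1, A_3 = 1. Minimum distance d = 1.

Enumerate all 2^2 = 4 messages m ∈ F_2^2.
For each, compute codeword c = mG in F_2^4, then tally its weight.
  m = 00 → c = 0000, weight = 0.
  m = 10 → c = 1110, weight = 3.
  m = 01 → c = 1000, weight = 1.
  m = 11 → c = 0110, weight = 2.
Tally weights:
  weight 0: 1 codewords.
  weight 1: 1 codewords.
  weight 2: 1 codewords.
  weight 3: 1 codewords.
Minimum distance d = smallest w > 0 with A_w > 0 = 1.
Sanity: Σ A_w = 4 = 2^2 = 4 ✓.


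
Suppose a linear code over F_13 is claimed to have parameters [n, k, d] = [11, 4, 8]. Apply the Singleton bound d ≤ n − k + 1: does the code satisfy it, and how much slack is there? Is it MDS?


Singleton RHS = n − k + 1 = 8, slack = 0, bound satisfied, MDS.

Singleton bound: d ≤ n − k + 1.
Here n = 11, k = 4, so n − k + 1 = 8.
Given d = 8, check d ≤ 8: YES.
Slack = (n − k + 1) − d = 0.
The code is MDS (slack = 0).
Description: the claimed parameters are [11, 4, 8]_13; such a code would be MDS (meets Singleton bound).


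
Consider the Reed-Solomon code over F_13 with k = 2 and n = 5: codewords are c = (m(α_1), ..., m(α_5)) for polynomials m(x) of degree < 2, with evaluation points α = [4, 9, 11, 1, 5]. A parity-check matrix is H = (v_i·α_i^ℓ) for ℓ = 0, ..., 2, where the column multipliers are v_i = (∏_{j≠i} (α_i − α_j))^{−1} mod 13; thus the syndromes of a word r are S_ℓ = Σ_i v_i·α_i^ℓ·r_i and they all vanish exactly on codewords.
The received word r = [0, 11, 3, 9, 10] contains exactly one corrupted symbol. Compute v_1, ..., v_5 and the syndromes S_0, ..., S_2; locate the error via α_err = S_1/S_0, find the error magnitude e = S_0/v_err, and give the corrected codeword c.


S = (3, 7, 12), error at position 3, error magnitude e = 11, c = [0, 11, 5, 9, 10].

Step 1: column multipliers v_i = (∏_{j≠i}(α_i − α_j))^{−1} mod 13.
  i = 1 (α = 4): (4−9)(4−11)(4−1)(4−5) = (−5)·(−7)·3·(−1) = −105 ≡ 12, so v_1 = 12^{−1} = 12 (mod 13).
  i = 2 (α = 9): (9−4)(9−11)(9−1)(9−5) = 5·(−2)·8·4 = −320 ≡ 5, so v_2 = 5^{−1} = 8 (mod 13).
  i = 3 (α = 11): (11−4)(11−9)(11−1)(11−5) = 7·2·10·6 = 840 ≡ 8, so v_3 = 8^{−1} = 5 (mod 13).
  i = 4 (α = 1): (1−4)(1−9)(1−11)(1−5) = (−3)·(−8)·(−10)·(−4) = 960 ≡ 11, so v_4 = 11^{−1} = 6 (mod 13).
  i = 5 (α = 5): (5−4)(5−9)(5−11)(5−1) = 1·(−4)·(−6)·4 = 96 ≡ 5, so v_5 = 5^{−1} = 8 (mod 13).
  v = [12, 8, 5, 6, 8].
Step 2: syndromes of r = [0, 11, 3, 9, 10] (all sums mod 13).
  S_0 = Σ v_i r_i = 12·0 + 8·11 + 5·3 + 6·9 + 8·10 = 237 ≡ 3.
  S_1 = Σ v_i α_i r_i = 12·4·0 + 8·9·11 + 5·11·3 + 6·1·9 + 8·5·10 = 1411 ≡ 7.
  α_i^2 mod 13 = [3, 3, 4, 1, 12].
  S_2 = Σ v_i α_i^2 r_i = 12·3·0 + 8·3·11 + 5·4·3 + 6·1·9 + 8·12·10 = 1338 ≡ 12.
  S = (3, 7, 12) ≠ 0, so r is not a codeword (an error is present).
Step 3: locate the error. For a single error e at position i, S_ℓ = v_i·e·α_i^ℓ, so α_err = S_1/S_0.
  S_0^{−1} = 3^{−1} = 9 (mod 13), so α_err = 7·9 = 63 ≡ 11 = α_3. Error position i = 3.
  Consistency check: S_2/S_1 = 12·2 = 24 ≡ 11 = α_err ✓ (single-error assumption holds).
Step 4: error magnitude e = S_0/v_3 = S_0·∏_{j≠3}(α_3 − α_j) = 3·8 = 24 ≡ 11 (mod 13).
Step 5: correct position 3: c_3 = r_3 − e = 3 − 11 ≡ 5 (mod 13). Hence c = [0, 11, 5, 9, 10].
  Check: interpolating c through the α_i gives m(x) = 12 + 10·x (degree < 2) with m(α_i) = c_i for every i, so c is indeed a codeword.


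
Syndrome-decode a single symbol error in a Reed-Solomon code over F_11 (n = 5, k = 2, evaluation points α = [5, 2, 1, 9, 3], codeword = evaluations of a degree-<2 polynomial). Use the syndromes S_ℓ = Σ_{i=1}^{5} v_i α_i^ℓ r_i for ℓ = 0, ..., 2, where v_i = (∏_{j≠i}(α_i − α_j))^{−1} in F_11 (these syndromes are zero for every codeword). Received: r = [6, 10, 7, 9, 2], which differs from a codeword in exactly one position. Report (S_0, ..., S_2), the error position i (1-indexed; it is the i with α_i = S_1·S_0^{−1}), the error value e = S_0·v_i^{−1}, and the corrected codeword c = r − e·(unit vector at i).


S = (3, 4, 9), error at position 1, error magnitude e = 9, c = [8, 10, 7, 9, 2].

Step 1: column multipliers v_i = (∏_{j≠i}(α_i − α_j))^{−1} mod 11.
  i = 1 (α = 5): (5−2)(5−1)(5−9)(5−3) = 3·4·(−4)·2 = −96 ≡ 3, so v_1 = 3^{−1} = 4 (mod 11).
  i = 2 (α = 2): (2−5)(2−1)(2−9)(2−3) = (−3)·1·(−7)·(−1) = −21 ≡ 1, so v_2 = 1^{−1} = 1 (mod 11).
  i = 3 (α = 1): (1−5)(1−2)(1−9)(1−3) = (−4)·(−1)·(−8)·(−2) = 64 ≡ 9, so v_3 = 9^{−1} = 5 (mod 11).
  i = 4 (α = 9): (9−5)(9−2)(9−1)(9−3) = 4·7·8·6 = 1344 ≡ 2, so v_4 = 2^{−1} = 6 (mod 11).
  i = 5 (α = 3): (3−5)(3−2)(3−1)(3−9) = (−2)·1·2·(−6) = 24 ≡ 2, so v_5 = 2^{−1} = 6 (mod 11).
  v = [4, 1, 5, 6, 6].
Step 2: syndromes of r = [6, 10, 7, 9, 2] (all sums mod 11).
  S_0 = Σ v_i r_i = 4·6 + 1·10 + 5·7 + 6·9 + 6·2 = 135 ≡ 3.
  S_1 = Σ v_i α_i r_i = 4·5·6 + 1·2·10 + 5·1·7 + 6·9·9 + 6·3·2 = 697 ≡ 4.
  α_i^2 mod 11 = [3, 4, 1, 4, 9].
  S_2 = Σ v_i α_i^2 r_i = 4·3·6 + 1·4·10 + 5·1·7 + 6·4·9 + 6·9·2 = 471 ≡ 9.
  S = (3, 4, 9) ≠ 0, so r is not a codeword (an error is present).
Step 3: locate the error. For a single error e at position i, S_ℓ = v_i·e·α_i^ℓ, so α_err = S_1/S_0.
  S_0^{−1} = 3^{−1} = 4 (mod 11), so α_err = 4·4 = 16 ≡ 5 = α_1. Error position i = 1.
  Consistency check: S_2/S_1 = 9·3 = 27 ≡ 5 = α_err ✓ (single-error assumption holds).
Step 4: error magnitude e = S_0/v_1 = S_0·∏_{j≠1}(α_1 − α_j) = 3·3 = 9 ≡ 9 (mod 11).
Step 5: correct position 1: c_1 = r_1 − e = 6 − 9 ≡ 8 (mod 11). Hence c = [8, 10, 7, 9, 2].
  Check: interpolating c through the α_i gives m(x) = 4 + 3·x (degree < 2) with m(α_i) = c_i for every i, so c is indeed a codeword.


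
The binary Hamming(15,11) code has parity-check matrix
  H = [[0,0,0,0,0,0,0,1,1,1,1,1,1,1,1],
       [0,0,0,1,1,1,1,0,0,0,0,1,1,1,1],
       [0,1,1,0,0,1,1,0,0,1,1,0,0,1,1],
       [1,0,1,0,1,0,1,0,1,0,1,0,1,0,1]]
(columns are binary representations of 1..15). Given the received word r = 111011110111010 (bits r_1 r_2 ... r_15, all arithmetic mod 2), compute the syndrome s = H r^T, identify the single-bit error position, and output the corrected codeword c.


s = (1, 1, 1, 1)^T, error position = 15, corrected codeword c = 111011110111011

Compute s = H r^T mod 2 one row at a time:
  s_1 = 1 + 0 + 1 + 1 + 1 + 0 + 1 + 0 = 5 ≡ 1 (mod 2).
  s_2 = 0 + 1 + 1 + 1 + 1 + 0 + 1 + 0 = 5 ≡ 1 (mod 2).
  s_3 = 1 + 1 + 1 + 1 + 1 + 1 + 1 + 0 = 7 ≡ 1 (mod 2).
  s_4 = 1 + 1 + 1 + 1 + 0 + 1 + 0 + 0 = 5 ≡ 1 (mod 2).
s = (1, 1, 1, 1)^T — this equals column 15 of H (binary 1111), so error is at position 15.
Correct: flip bit 15 of r = 111011110111010 to get c = 111011110111011.


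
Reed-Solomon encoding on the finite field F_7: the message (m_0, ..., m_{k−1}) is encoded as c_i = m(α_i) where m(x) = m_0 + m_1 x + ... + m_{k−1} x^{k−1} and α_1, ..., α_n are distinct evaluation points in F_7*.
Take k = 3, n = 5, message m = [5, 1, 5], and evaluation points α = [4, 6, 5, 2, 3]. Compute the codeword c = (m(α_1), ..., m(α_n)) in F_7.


c = [5, 2, 2, 6, 4]

Message polynomial: m(x) = 5 + 1·x + 5·x^2 (mod 7).
For each evaluation point α_i, compute m(α_i) mod 7:
  α_1 = 4: Horner steps 5 → 0 → 5, so m(4) = 5.
  α_2 = 6: Horner steps 5 → 3 → 2, so m(6) = 2.
  α_3 = 5: Horner steps 5 → 5 → 2, so m(5) = 2.
  α_4 = 2: Horner steps 5 → 4 → 6, so m(2) = 6.
  α_5 = 3: Horner steps 5 → 2 → 4, so m(3) = 4.
Codeword c = [5, 2, 2, 6, 4] ∈ F_7^5.


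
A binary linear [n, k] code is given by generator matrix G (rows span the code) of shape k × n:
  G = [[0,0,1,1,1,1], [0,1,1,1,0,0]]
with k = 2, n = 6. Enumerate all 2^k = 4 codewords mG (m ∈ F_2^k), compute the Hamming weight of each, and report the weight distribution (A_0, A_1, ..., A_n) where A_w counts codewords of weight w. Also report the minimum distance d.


Weight distribution: A_0 = 1, A_3 = 2, A_4 = 1. Minimum distance d = 3.

Enumerate all 2^2 = 4 messages m ∈ F_2^2.
For each, compute codeword c = mG in F_2^6, then tally its weight.
  m = 00 → c = 000000, weight = 0.
  m = 10 → c = 001111, weight = 4.
  m = 01 → c = 011100, weight = 3.
  m = 11 → c = 010011, weight = 3.
Tally weights:
  weight 0: 1 codewords.
  weight 3: 2 codewords.
  weight 4: 1 codewords.
Minimum distance d = smallest w > 0 with A_w > 0 = 3.
Sanity: Σ A_w = 4 = 2^2 = 4 ✓.


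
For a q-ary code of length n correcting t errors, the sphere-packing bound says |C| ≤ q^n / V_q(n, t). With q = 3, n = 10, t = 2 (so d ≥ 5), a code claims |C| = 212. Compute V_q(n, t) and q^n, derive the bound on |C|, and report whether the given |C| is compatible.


V_q(n, t) = 201, q^n = 59049, Hamming bound = 293, |C| = 212 ≤ bound (satisfied).

Step 1: Compute V_q(n, t) = Σ_{j=0}^2 C(n, j) (q−1)^j.
  j = 0: C(10,0)·(2)^0 = 1·1 = 1.
  j = 1: C(10,1)·(2)^1 = 10·2 = 20.
  j = 2: C(10,2)·(2)^2 = 45·4 = 180.
  V_q(n, t) = 1 + 20 + 180 = 201.
Step 2: q^n = 3^10 = 59049.
Step 3: Hamming bound ⌊q^n / V_q(n,t)⌋ = ⌊59049/201⌋ = 293.
Step 4: Compare |C| = 212 to 293: satisfied.
The claimed |C| lies below the Hamming bound.


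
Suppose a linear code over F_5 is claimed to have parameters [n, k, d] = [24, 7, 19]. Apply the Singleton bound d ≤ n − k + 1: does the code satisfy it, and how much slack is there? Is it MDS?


Singleton RHS = n − k + 1 = 18, slack = -1, bound violated (no such code; not MDS).

Singleton bound: d ≤ n − k + 1.
Here n = 24, k = 7, so n − k + 1 = 18.
Given d = 19, check d ≤ 18: NO.
Slack = (n − k + 1) − d = -1.
The slack is negative: d = 19 exceeds n − k + 1 = 18 by 1, so the Singleton bound is violated and no linear [24, 7, 19]_5 code can exist. In particular it is not MDS (MDS requires d = n − k + 1 exactly).
Description: the claimed parameters are [24, 7, 19]_5; such a code would be impossible (violates the Singleton bound).


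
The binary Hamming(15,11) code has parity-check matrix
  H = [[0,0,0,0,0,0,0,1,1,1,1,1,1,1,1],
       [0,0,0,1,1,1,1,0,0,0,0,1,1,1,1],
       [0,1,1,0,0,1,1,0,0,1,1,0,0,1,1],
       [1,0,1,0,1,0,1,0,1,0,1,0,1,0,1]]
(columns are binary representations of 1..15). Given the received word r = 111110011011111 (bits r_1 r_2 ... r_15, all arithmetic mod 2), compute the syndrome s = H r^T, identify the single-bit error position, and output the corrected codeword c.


s = (1, 0, 1, 1)^T, error position = 11, corrected codeword c = 111110011001111

Compute s = H r^T mod 2 one row at a time:
  s_1 = 1 + 1 + 0 + 1 + 1 + 1 + 1 + 1 = 7 ≡ 1 (mod 2).
  s_2 = 1 + 1 + 0 + 0 + 1 + 1 + 1 + 1 = 6 ≡ 0 (mod 2).
  s_3 = 1 + 1 + 0 + 0 + 0 + 1 + 1 + 1 = 5 ≡ 1 (mod 2).
  s_4 = 1 + 1 + 1 + 0 + 1 + 1 + 1 + 1 = 7 ≡ 1 (mod 2).
s = (1, 0, 1, 1)^T — this equals column 11 of H (binary 1011), so error is at position 11.
Correct: flip bit 11 of r = 111110011011111 to get c = 111110011001111.


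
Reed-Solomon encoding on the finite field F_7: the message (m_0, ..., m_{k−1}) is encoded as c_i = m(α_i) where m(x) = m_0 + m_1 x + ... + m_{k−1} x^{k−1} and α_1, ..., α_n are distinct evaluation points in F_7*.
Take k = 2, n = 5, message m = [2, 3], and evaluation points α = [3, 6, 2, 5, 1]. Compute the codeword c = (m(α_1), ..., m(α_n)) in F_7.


c = [4, 6, 1, 3, 5]

Message polynomial: m(x) = 2 + 3·x (mod 7).
For each evaluation point α_i, compute m(α_i) mod 7:
  α_1 = 3: Horner steps 3 → 4, so m(3) = 4.
  α_2 = 6: Horner steps 3 → 6, so m(6) = 6.
  α_3 = 2: Horner steps 3 → 1, so m(2) = 1.
  α_4 = 5: Horner steps 3 → 3, so m(5) = 3.
  α_5 = 1: Horner steps 3 → 5, so m(1) = 5.
Codeword c = [4, 6, 1, 3, 5] ∈ F_7^5.


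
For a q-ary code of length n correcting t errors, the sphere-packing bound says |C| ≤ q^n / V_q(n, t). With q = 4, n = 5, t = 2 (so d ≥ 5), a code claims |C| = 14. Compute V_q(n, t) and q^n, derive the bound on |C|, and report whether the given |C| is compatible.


V_q(n, t) = 106, q^n = 1024, Hamming bound = 9, |C| = 14 > bound (violated).

Step 1: Compute V_q(n, t) = Σ_{j=0}^2 C(n, j) (q−1)^j.
  j = 0: C(5,0)·(3)^0 = 1·1 = 1.
  j = 1: C(5,1)·(3)^1 = 5·3 = 15.
  j = 2: C(5,2)·(3)^2 = 10·9 = 90.
  V_q(n, t) = 1 + 15 + 90 = 106.
Step 2: q^n = 4^5 = 1024.
Step 3: Hamming bound ⌊q^n / V_q(n,t)⌋ = ⌊1024/106⌋ = 9.
Step 4: Compare |C| = 14 to 9: violated.
The claimed |C| lies above the Hamming bound, so no 4-ary code of length 5 with d ≥ 5 can have 14 codewords.


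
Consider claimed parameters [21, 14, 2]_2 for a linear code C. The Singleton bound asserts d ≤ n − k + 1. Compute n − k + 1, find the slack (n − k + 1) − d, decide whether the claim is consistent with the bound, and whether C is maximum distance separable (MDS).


Singleton RHS = n − k + 1 = 8, slack = 6, bound satisfied, not MDS.

Singleton bound: d ≤ n − k + 1.
Here n = 21, k = 14, so n − k + 1 = 8.
Given d = 2, check d ≤ 8: YES.
Slack = (n − k + 1) − d = 6.
The code is NOT MDS (slack = 6 > 0).
Description: the claimed parameters are [21, 14, 2]_2; such a code would be non-MDS.


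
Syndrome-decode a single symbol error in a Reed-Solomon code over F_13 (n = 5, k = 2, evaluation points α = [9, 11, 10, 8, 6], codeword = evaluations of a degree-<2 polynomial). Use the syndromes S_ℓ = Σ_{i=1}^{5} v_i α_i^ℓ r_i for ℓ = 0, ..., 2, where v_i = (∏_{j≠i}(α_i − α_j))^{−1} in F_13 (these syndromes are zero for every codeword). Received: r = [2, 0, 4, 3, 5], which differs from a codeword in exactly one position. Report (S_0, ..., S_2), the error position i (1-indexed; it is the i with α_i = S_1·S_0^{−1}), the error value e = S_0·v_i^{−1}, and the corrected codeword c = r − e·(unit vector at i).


S = (11, 6, 8), error at position 3, error magnitude e = 3, c = [2, 0, 1, 3, 5].

Step 1: column multipliers v_i = (∏_{j≠i}(α_i − α_j))^{−1} mod 13.
  i = 1 (α = 9): (9−11)(9−10)(9−8)(9−6) = (−2)·(−1)·1·3 = 6 ≡ 6, so v_1 = 6^{−1} = 11 (mod 13).
  i = 2 (α = 11): (11−9)(11−10)(11−8)(11−6) = 2·1·3·5 = 30 ≡ 4, so v_2 = 4^{−1} = 10 (mod 13).
  i = 3 (α = 10): (10−9)(10−11)(10−8)(10−6) = 1·(−1)·2·4 = −8 ≡ 5, so v_3 = 5^{−1} = 8 (mod 13).
  i = 4 (α = 8): (8−9)(8−11)(8−10)(8−6) = (−1)·(−3)·(−2)·2 = −12 ≡ 1, so v_4 = 1^{−1} = 1 (mod 13).
  i = 5 (α = 6): (6−9)(6−11)(6−10)(6−8) = (−3)·(−5)·(−4)·(−2) = 120 ≡ 3, so v_5 = 3^{−1} = 9 (mod 13).
  v = [11, 10, 8, 1, 9].
Step 2: syndromes of r = [2, 0, 4, 3, 5] (all sums mod 13).
  S_0 = Σ v_i r_i = 11·2 + 10·0 + 8·4 + 1·3 + 9·5 = 102 ≡ 11.
  S_1 = Σ v_i α_i r_i = 11·9·2 + 10·11·0 + 8·10·4 + 1·8·3 + 9·6·5 = 812 ≡ 6.
  α_i^2 mod 13 = [3, 4, 9, 12, 10].
  S_2 = Σ v_i α_i^2 r_i = 11·3·2 + 10·4·0 + 8·9·4 + 1·12·3 + 9·10·5 = 840 ≡ 8.
  S = (11, 6, 8) ≠ 0, so r is not a codeword (an error is present).
Step 3: locate the error. For a single error e at position i, S_ℓ = v_i·e·α_i^ℓ, so α_err = S_1/S_0.
  S_0^{−1} = 11^{−1} = 6 (mod 13), so α_err = 6·6 = 36 ≡ 10 = α_3. Error position i = 3.
  Consistency check: S_2/S_1 = 8·11 = 88 ≡ 10 = α_err ✓ (single-error assumption holds).
Step 4: error magnitude e = S_0/v_3 = S_0·∏_{j≠3}(α_3 − α_j) = 11·5 = 55 ≡ 3 (mod 13).
Step 5: correct position 3: c_3 = r_3 − e = 4 − 3 ≡ 1 (mod 13). Hence c = [2, 0, 1, 3, 5].
  Check: interpolating c through the α_i gives m(x) = 11 + 12·x (degree < 2) with m(α_i) = c_i for every i, so c is indeed a codeword.


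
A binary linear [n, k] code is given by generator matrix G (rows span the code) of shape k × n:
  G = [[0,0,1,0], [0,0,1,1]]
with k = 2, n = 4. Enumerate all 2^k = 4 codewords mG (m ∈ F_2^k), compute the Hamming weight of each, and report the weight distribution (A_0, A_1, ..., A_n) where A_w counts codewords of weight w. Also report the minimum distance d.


Weight distribution: A_0 = 1, A_1 = 2, A_2 = 1. Minimum distance d = 1.

Enumerate all 2^2 = 4 messages m ∈ F_2^2.
For each, compute codeword c = mG in F_2^4, then tally its weight.
  m = 00 → c = 0000, weight = 0.
  m = 10 → c = 0010, weight = 1.
  m = 01 → c = 0011, weight = 2.
  m = 11 → c = 0001, weight = 1.
Tally weights:
  weight 0: 1 codewords.
  weight 1: 2 codewords.
  weight 2: 1 codewords.
Minimum distance d = smallest w > 0 with A_w > 0 = 1.
Sanity: Σ A_w = 4 = 2^2 = 4 ✓.


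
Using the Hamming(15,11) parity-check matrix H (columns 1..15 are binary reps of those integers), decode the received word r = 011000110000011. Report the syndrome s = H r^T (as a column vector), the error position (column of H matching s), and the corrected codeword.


s = (1, 1, 1, 1)^T, error position = 15, corrected codeword c = 011000110000010

Compute s = H r^T mod 2 one row at a time:
  s_1 = 1 + 0 + 0 + 0 + 0 + 0 + 1 + 1 = 3 ≡ 1 (mod 2).
  s_2 = 0 + 0 + 0 + 1 + 0 + 0 + 1 + 1 = 3 ≡ 1 (mod 2).
  s_3 = 1 + 1 + 0 + 1 + 0 + 0 + 1 + 1 = 5 ≡ 1 (mod 2).
  s_4 = 0 + 1 + 0 + 1 + 0 + 0 + 0 + 1 = 3 ≡ 1 (mod 2).
s = (1, 1, 1, 1)^T — this equals column 15 of H (binary 1111), so error is at position 15.
Correct: flip bit 15 of r = 011000110000011 to get c = 011000110000010.


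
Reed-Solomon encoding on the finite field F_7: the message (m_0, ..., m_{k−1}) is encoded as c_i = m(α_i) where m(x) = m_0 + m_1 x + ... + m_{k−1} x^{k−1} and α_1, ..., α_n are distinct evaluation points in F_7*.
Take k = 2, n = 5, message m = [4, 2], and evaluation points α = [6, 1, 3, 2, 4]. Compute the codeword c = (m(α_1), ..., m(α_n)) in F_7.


c = [2, 6, 3, 1, 5]

Message polynomial: m(x) = 4 + 2·x (mod 7).
For each evaluation point α_i, compute m(α_i) mod 7:
  α_1 = 6: Horner steps 2 → 2, so m(6) = 2.
  α_2 = 1: Horner steps 2 → 6, so m(1) = 6.
  α_3 = 3: Horner steps 2 → 3, so m(3) = 3.
  α_4 = 2: Horner steps 2 → 1, so m(2) = 1.
  α_5 = 4: Horner steps 2 → 5, so m(4) = 5.
Codeword c = [2, 6, 3, 1, 5] ∈ F_7^5.


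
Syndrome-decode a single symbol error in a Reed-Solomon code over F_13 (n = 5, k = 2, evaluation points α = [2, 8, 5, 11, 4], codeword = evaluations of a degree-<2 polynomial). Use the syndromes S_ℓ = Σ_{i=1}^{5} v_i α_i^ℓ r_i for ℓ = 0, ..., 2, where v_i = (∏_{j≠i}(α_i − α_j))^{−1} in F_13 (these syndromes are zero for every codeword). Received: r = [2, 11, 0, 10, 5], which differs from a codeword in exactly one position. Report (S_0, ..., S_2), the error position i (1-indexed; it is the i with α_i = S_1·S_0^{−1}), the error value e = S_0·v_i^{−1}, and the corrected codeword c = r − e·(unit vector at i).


S = (9, 8, 10), error at position 4, error magnitude e = 1, c = [2, 11, 0, 9, 5].

Step 1: column multipliers v_i = (∏_{j≠i}(α_i − α_j))^{−1} mod 13.
  i = 1 (α = 2): (2−8)(2−5)(2−11)(2−4) = (−6)·(−3)·(−9)·(−2) = 324 ≡ 12, so v_1 = 12^{−1} = 12 (mod 13).
  i = 2 (α = 8): (8−2)(8−5)(8−11)(8−4) = 6·3·(−3)·4 = −216 ≡ 5, so v_2 = 5^{−1} = 8 (mod 13).
  i = 3 (α = 5): (5−2)(5−8)(5−11)(5−4) = 3·(−3)·(−6)·1 = 54 ≡ 2, so v_3 = 2^{−1} = 7 (mod 13).
  i = 4 (α = 11): (11−2)(11−8)(11−5)(11−4) = 9·3·6·7 = 1134 ≡ 3, so v_4 = 3^{−1} = 9 (mod 13).
  i = 5 (α = 4): (4−2)(4−8)(4−5)(4−11) = 2·(−4)·(−1)·(−7) = −56 ≡ 9, so v_5 = 9^{−1} = 3 (mod 13).
  v = [12, 8, 7, 9, 3].
Step 2: syndromes of r = [2, 11, 0, 10, 5] (all sums mod 13).
  S_0 = Σ v_i r_i = 12·2 + 8·11 + 7·0 + 9·10 + 3·5 = 217 ≡ 9.
  S_1 = Σ v_i α_i r_i = 12·2·2 + 8·8·11 + 7·5·0 + 9·11·10 + 3·4·5 = 1802 ≡ 8.
  α_i^2 mod 13 = [4, 12, 12, 4, 3].
  S_2 = Σ v_i α_i^2 r_i = 12·4·2 + 8·12·11 + 7·12·0 + 9·4·10 + 3·3·5 = 1557 ≡ 10.
  S = (9, 8, 10) ≠ 0, so r is not a codeword (an error is present).
Step 3: locate the error. For a single error e at position i, S_ℓ = v_i·e·α_i^ℓ, so α_err = S_1/S_0.
  S_0^{−1} = 9^{−1} = 3 (mod 13), so α_err = 8·3 = 24 ≡ 11 = α_4. Error position i = 4.
  Consistency check: S_2/S_1 = 10·5 = 50 ≡ 11 = α_err ✓ (single-error assumption holds).
Step 4: error magnitude e = S_0/v_4 = S_0·∏_{j≠4}(α_4 − α_j) = 9·3 = 27 ≡ 1 (mod 13).
Step 5: correct position 4: c_4 = r_4 − e = 10 − 1 ≡ 9 (mod 13). Hence c = [2, 11, 0, 9, 5].
  Check: interpolating c through the α_i gives m(x) = 12 + 8·x (degree < 2) with m(α_i) = c_i for every i, so c is indeed a codeword.


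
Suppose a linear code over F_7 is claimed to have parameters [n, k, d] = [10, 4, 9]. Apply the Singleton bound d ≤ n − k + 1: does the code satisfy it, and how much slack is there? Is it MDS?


Singleton RHS = n − k + 1 = 7, slack = -2, bound violated (no such code; not MDS).

Singleton bound: d ≤ n − k + 1.
Here n = 10, k = 4, so n − k + 1 = 7.
Given d = 9, check d ≤ 7: NO.
Slack = (n − k + 1) − d = -2.
The slack is negative: d = 9 exceeds n − k + 1 = 7 by 2, so the Singleton bound is violated and no linear [10, 4, 9]_7 code can exist. In particular it is not MDS (MDS requires d = n − k + 1 exactly).
Description: the claimed parameters are [10, 4, 9]_7; such a code would be impossible (violates the Singleton bound).


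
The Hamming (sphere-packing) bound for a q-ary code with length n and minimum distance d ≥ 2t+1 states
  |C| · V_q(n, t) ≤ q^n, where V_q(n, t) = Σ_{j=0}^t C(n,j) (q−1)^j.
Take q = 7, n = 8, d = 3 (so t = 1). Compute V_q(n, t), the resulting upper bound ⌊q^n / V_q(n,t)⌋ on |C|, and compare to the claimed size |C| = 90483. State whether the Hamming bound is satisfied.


V_q(n, t) = 49, q^n = 5764801, Hamming bound = 117649, |C| = 90483 ≤ bound (satisfied).

Step 1: Compute V_q(n, t) = Σ_{j=0}^1 C(n, j) (q−1)^j.
  j = 0: C(8,0)·(6)^0 = 1·1 = 1.
  j = 1: C(8,1)·(6)^1 = 8·6 = 48.
  V_q(n, t) = 1 + 48 = 49.
Step 2: q^n = 7^8 = 5764801.
Step 3: Hamming bound ⌊q^n / V_q(n,t)⌋ = ⌊5764801/49⌋ = 117649.
Step 4: Compare |C| = 90483 to 117649: satisfied.
The claimed |C| lies below the Hamming bound.


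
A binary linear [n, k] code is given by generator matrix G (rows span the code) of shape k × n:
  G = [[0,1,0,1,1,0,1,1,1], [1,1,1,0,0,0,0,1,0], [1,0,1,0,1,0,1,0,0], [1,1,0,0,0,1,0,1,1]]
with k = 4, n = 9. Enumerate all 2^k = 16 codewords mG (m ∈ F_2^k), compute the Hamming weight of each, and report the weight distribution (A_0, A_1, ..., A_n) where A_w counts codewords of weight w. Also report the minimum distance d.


Weight distribution: A_0 = 1, A_2 = 1, A_3 = 2, A_4 = 3, A_5 = 4, A_6 = 3, A_7 = 2. Minimum distance d = 2.

Enumerate all 2^4 = 16 messages m ∈ F_2^4.
For each, compute codeword c = mG in F_2^9, then tally its weight.
  m = 0000 → c = 000000000, weight = 0.
  m = 1000 → c = 010110111, weight = 6.
  m = 0100 → c = 111000010, weight = 4.
  m = 1100 → c = 101110101, weight = 6.
  m = 0010 → c = 101010100, weight = 4.
  m = 1010 → c = 111100011, weight = 6.
  m = 0110 → c = 010010110, weight = 4.
  m = 1110 → c = 000100001, weight = 2.
  m = 0001 → c = 110001011, weight = 5.
  m = 1001 → c = 100111100, weight = 5.
  m = 0101 → c = 001001001, weight = 3.
  m = 1101 → c = 011111110, weight = 7.
  m = 0011 → c = 011011111, weight = 7.
  m = 1011 → c = 001101000, weight = 3.
  m = 0111 → c = 100011101, weight = 5.
  m = 1111 → c = 110101010, weight = 5.
Tally weights:
  weight 0: 1 codewords.
  weight 2: 1 codewords.
  weight 3: 2 codewords.
  weight 4: 3 codewords.
  weight 5: 4 codewords.
  weight 6: 3 codewords.
  weight 7: 2 codewords.
Minimum distance d = smallest w > 0 with A_w > 0 = 2.
Sanity: Σ A_w = 16 = 2^4 = 16 ✓.


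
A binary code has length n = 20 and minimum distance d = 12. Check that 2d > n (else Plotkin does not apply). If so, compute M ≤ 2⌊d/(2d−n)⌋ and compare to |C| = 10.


Plotkin bound M ≤ 6; given |C| = 10 > bound (violated).

Check applicability: 2d = 24, n = 20.
2d − n = 4 > 0, so Plotkin applies.
Compute d/(2d−n) = 12/4 ≈ 3.0000.
⌊d/(2d−n)⌋ = 3.
Plotkin bound: M ≤ 2·3 = 6.
Given |C| = 10, check: VIOLATED.
This |C| is above the Plotkin bound, so no binary code with n = 20, d = 12 and 10 codewords exists.


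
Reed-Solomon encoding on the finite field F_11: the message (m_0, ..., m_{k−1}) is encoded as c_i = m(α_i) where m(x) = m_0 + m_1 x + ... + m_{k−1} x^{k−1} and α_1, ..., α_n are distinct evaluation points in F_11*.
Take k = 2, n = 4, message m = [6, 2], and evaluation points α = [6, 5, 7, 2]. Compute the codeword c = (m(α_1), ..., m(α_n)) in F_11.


c = [7, 5, 9, 10]

Message polynomial: m(x) = 6 + 2·x (mod 11).
For each evaluation point α_i, compute m(α_i) mod 11:
  α_1 = 6: Horner steps 2 → 7, so m(6) = 7.
  α_2 = 5: Horner steps 2 → 5, so m(5) = 5.
  α_3 = 7: Horner steps 2 → 9, so m(7) = 9.
  α_4 = 2: Horner steps 2 → 10, so m(2) = 10.
Codeword c = [7, 5, 9, 10] ∈ F_11^4.


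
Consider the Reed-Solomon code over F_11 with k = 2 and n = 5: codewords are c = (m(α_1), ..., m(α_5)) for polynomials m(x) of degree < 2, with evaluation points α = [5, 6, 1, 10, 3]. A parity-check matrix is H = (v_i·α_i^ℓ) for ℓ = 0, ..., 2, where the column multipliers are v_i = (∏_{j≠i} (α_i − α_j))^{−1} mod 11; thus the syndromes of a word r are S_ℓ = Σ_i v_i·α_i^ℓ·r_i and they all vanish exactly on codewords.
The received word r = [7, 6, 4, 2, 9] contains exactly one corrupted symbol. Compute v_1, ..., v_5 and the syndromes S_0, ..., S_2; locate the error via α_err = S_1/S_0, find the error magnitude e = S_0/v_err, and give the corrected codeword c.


S = (6, 6, 6), error at position 3, error magnitude e = 4, c = [7, 6, 0, 2, 9].

Step 1: column multipliers v_i = (∏_{j≠i}(α_i − α_j))^{−1} mod 11.
  i = 1 (α = 5): (5−6)(5−1)(5−10)(5−3) = (−1)·4·(−5)·2 = 40 ≡ 7, so v_1 = 7^{−1} = 8 (mod 11).
  i = 2 (α = 6): (6−5)(6−1)(6−10)(6−3) = 1·5·(−4)·3 = −60 ≡ 6, so v_2 = 6^{−1} = 2 (mod 11).
  i = 3 (α = 1): (1−5)(1−6)(1−10)(1−3) = (−4)·(−5)·(−9)·(−2) = 360 ≡ 8, so v_3 = 8^{−1} = 7 (mod 11).
  i = 4 (α = 10): (10−5)(10−6)(10−1)(10−3) = 5·4·9·7 = 1260 ≡ 6, so v_4 = 6^{−1} = 2 (mod 11).
  i = 5 (α = 3): (3−5)(3−6)(3−1)(3−10) = (−2)·(−3)·2·(−7) = −84 ≡ 4, so v_5 = 4^{−1} = 3 (mod 11).
  v = [8, 2, 7, 2, 3].
Step 2: syndromes of r = [7, 6, 4, 2, 9] (all sums mod 11).
  S_0 = Σ v_i r_i = 8·7 + 2·6 + 7·4 + 2·2 + 3·9 = 127 ≡ 6.
  S_1 = Σ v_i α_i r_i = 8·5·7 + 2·6·6 + 7·1·4 + 2·10·2 + 3·3·9 = 501 ≡ 6.
  α_i^2 mod 11 = [3, 3, 1, 1, 9].
  S_2 = Σ v_i α_i^2 r_i = 8·3·7 + 2·3·6 + 7·1·4 + 2·1·2 + 3·9·9 = 479 ≡ 6.
  S = (6, 6, 6) ≠ 0, so r is not a codeword (an error is present).
Step 3: locate the error. For a single error e at position i, S_ℓ = v_i·e·α_i^ℓ, so α_err = S_1/S_0.
  S_0^{−1} = 6^{−1} = 2 (mod 11), so α_err = 6·2 = 12 ≡ 1 = α_3. Error position i = 3.
  Consistency check: S_2/S_1 = 6·2 = 12 ≡ 1 = α_err ✓ (single-error assumption holds).
Step 4: error magnitude e = S_0/v_3 = S_0·∏_{j≠3}(α_3 − α_j) = 6·8 = 48 ≡ 4 (mod 11).
Step 5: correct position 3: c_3 = r_3 − e = 4 − 4 ≡ 0 (mod 11). Hence c = [7, 6, 0, 2, 9].
  Check: interpolating c through the α_i gives m(x) = 1 + 10·x (degree < 2) with m(α_i) = c_i for every i, so c is indeed a codeword.
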